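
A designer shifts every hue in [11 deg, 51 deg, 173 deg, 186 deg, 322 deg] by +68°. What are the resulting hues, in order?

11 + 68 = 79°
51 + 68 = 119°
173 + 68 = 241°
186 + 68 = 254°
322 + 68 = 390 → 390 − 360 = 30°

79°, 119°, 241°, 254°, 30°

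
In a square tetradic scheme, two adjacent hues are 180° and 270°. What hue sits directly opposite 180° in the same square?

0°

A square tetradic scheme places four hues 90° apart; opposite corners are 180° apart.
180 + 180 = 360 → 360 − 360 = 0°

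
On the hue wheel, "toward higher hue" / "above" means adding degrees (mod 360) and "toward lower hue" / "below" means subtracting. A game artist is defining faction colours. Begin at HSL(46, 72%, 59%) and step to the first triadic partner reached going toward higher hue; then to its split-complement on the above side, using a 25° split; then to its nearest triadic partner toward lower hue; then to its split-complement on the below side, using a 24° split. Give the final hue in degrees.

47°

46 + 120 = 166°   (triadic ↑)
166 + 205 = 371 → 371 − 360 = 11°   (split-comp 25° ↑)
11 − 120 = -109 → -109 + 360 = 251°   (triadic ↓)
251 + 156 = 407 → 407 − 360 = 47°   (split-comp 24° ↓)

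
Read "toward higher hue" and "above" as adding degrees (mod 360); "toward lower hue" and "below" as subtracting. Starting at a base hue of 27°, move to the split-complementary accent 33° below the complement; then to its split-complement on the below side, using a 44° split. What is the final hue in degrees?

310°

split-comp 33° ↓ +147°: 27 + 147 = 174°
split-comp 44° ↓ +136°: 174 + 136 = 310°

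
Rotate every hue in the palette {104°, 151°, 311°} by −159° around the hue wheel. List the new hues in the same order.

104 − 159 = -55 → -55 + 360 = 305°
151 − 159 = -8 → -8 + 360 = 352°
311 − 159 = 152°

305°, 352°, 152°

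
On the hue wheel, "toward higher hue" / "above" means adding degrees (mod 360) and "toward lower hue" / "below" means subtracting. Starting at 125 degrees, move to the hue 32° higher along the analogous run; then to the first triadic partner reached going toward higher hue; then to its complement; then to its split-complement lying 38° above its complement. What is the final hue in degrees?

analog 32° ↑ +32°: 125 + 32 = 157°
triadic ↑ +120°: 157 + 120 = 277°
complement +180°: 277 + 180 = 457 → 457 − 360 = 97°
split-comp 38° ↑ +218°: 97 + 218 = 315°

315°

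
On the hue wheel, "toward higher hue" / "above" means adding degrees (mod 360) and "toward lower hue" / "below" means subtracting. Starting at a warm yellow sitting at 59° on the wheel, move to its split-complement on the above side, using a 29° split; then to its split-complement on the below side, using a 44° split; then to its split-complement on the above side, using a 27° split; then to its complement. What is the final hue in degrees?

split-comp 29° ↑ +209°: 59 + 209 = 268°
split-comp 44° ↓ +136°: 268 + 136 = 404 → 404 − 360 = 44°
split-comp 27° ↑ +207°: 44 + 207 = 251°
complement +180°: 251 + 180 = 431 → 431 − 360 = 71°

71°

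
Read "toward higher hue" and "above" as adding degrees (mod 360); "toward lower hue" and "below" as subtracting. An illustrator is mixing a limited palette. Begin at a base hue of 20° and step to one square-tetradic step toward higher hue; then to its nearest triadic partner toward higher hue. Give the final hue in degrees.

+90° (square ↑): 20 + 90 = 110°
+120° (triadic ↑): 110 + 120 = 230°

230°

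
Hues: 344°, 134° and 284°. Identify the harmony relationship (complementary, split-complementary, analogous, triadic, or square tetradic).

Sort the hues: 134°, 284°, 344°.
Successive gaps around the wheel: 150°, 60°, 150°.
Two 150° gaps and one 60° gap — a base hue opposite a pair of accents 30° either side of its complement — is the split-complementary pattern.

split-complementary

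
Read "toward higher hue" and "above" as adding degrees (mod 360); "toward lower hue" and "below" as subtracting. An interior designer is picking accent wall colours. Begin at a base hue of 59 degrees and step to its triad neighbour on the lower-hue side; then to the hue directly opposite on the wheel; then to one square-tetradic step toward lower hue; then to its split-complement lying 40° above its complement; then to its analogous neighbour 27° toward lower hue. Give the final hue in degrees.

59 − 120 = -61 → -61 + 360 = 299°   (triadic ↓)
299 + 180 = 479 → 479 − 360 = 119°   (complement)
119 − 90 = 29°   (square ↓)
29 + 220 = 249°   (split-comp 40° ↑)
249 − 27 = 222°   (analog 27° ↓)

222°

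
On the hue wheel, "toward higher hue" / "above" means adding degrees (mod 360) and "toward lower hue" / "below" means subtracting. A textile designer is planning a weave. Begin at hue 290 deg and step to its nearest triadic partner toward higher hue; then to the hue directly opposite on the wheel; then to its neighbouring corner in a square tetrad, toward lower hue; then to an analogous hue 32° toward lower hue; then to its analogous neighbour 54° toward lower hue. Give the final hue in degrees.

54°

triadic ↑ +120°: 290 + 120 = 410 → 410 − 360 = 50°
complement +180°: 50 + 180 = 230°
square ↓ −90°: 230 − 90 = 140°
analog 32° ↓ −32°: 140 − 32 = 108°
analog 54° ↓ −54°: 108 − 54 = 54°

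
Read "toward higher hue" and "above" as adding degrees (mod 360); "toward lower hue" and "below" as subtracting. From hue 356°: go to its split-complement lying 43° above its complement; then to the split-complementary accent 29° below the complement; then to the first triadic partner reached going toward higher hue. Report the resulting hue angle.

130°

+223° (split-comp 43° ↑): 356 + 223 = 579 → 579 − 360 = 219°
+151° (split-comp 29° ↓): 219 + 151 = 370 → 370 − 360 = 10°
+120° (triadic ↑): 10 + 120 = 130°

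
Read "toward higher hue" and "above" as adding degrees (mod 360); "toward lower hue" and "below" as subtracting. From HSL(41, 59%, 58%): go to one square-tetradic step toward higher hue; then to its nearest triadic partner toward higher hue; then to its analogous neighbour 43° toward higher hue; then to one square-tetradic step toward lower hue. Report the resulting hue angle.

204°

41 + 90 = 131°   (square ↑)
131 + 120 = 251°   (triadic ↑)
251 + 43 = 294°   (analog 43° ↑)
294 − 90 = 204°   (square ↓)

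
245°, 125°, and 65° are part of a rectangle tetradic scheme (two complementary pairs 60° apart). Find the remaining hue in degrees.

A rectangular tetradic uses two complementary pairs 60° apart: offsets 0°, 60°, 180°, 240°.
Among {65°, 125°, 245°}, 65° and 245° are a 180° pair.
The remaining hue 125° needs its own complement: 125 + 180 = 305°

305°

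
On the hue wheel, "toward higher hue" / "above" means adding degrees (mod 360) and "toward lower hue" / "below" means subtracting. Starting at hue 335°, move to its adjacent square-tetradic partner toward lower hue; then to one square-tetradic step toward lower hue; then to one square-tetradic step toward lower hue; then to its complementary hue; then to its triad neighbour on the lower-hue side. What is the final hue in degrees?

335 − 90 = 245°   (square ↓)
245 − 90 = 155°   (square ↓)
155 − 90 = 65°   (square ↓)
65 + 180 = 245°   (complement)
245 − 120 = 125°   (triadic ↓)

125°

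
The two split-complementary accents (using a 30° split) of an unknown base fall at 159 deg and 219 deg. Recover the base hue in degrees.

The accents sit 30° either side of the complement, so the complement is their short-arc midpoint on the wheel.
Short-arc midpoint of 159° and 219°: 189°.
Base is 180° from the complement: 189 − 180 = 9°

9°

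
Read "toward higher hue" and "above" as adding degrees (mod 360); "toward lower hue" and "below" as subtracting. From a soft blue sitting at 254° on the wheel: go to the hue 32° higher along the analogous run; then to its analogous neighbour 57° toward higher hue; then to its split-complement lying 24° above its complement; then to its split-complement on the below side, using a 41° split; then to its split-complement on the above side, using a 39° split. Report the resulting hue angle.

185°

analog 32° ↑ +32°: 254 + 32 = 286°
analog 57° ↑ +57°: 286 + 57 = 343°
split-comp 24° ↑ +204°: 343 + 204 = 547 → 547 − 360 = 187°
split-comp 41° ↓ +139°: 187 + 139 = 326°
split-comp 39° ↑ +219°: 326 + 219 = 545 → 545 − 360 = 185°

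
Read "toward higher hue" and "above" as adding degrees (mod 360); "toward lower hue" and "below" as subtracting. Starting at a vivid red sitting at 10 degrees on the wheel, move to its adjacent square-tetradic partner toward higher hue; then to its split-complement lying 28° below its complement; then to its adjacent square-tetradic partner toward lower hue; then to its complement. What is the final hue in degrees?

+90° (square ↑): 10 + 90 = 100°
+152° (split-comp 28° ↓): 100 + 152 = 252°
−90° (square ↓): 252 − 90 = 162°
+180° (complement): 162 + 180 = 342°

342°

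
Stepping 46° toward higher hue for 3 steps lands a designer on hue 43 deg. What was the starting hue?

265°

3 steps of 46° (toward higher hue) give a net shift of +138°.
Start = end − shift: 43 − 138 = -95 → -95 + 360 = 265°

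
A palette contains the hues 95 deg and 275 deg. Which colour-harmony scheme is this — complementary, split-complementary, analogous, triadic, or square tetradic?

Sort the hues: 95°, 275°.
Successive gaps around the wheel: 180°, 180°.
Two hues 180° apart are complementary.

complementary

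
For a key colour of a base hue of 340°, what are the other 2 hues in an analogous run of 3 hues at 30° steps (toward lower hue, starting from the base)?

Analogous hues sit every 30° along the wheel.
340 − 30 = 310°
340 − 60 = 280°

310° and 280°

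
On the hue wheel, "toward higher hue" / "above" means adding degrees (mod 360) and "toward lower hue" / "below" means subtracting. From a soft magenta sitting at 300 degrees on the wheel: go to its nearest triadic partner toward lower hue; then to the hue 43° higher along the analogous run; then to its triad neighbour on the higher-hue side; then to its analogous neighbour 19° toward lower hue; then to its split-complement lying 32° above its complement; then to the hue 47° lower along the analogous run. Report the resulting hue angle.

129°

300 − 120 = 180°   (triadic ↓)
180 + 43 = 223°   (analog 43° ↑)
223 + 120 = 343°   (triadic ↑)
343 − 19 = 324°   (analog 19° ↓)
324 + 212 = 536 → 536 − 360 = 176°   (split-comp 32° ↑)
176 − 47 = 129°   (analog 47° ↓)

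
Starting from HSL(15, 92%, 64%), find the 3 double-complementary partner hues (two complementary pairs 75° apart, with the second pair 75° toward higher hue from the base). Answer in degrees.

15 + 75 = 90°
15 + 180 = 195°
15 + 255 = 270°

90°, 195°, 270°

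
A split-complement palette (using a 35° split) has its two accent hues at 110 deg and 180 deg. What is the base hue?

The accents sit 35° either side of the complement, so the complement is their short-arc midpoint on the wheel.
Short-arc midpoint of 110° and 180°: 145°.
Base is 180° from the complement: 145 − 180 = -35 → -35 + 360 = 325°

325°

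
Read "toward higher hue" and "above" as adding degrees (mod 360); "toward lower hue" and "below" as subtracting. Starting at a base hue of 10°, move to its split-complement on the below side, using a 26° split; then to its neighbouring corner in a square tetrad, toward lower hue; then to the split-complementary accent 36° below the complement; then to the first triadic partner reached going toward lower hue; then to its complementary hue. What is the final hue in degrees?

278°

split-comp 26° ↓ +154°: 10 + 154 = 164°
square ↓ −90°: 164 − 90 = 74°
split-comp 36° ↓ +144°: 74 + 144 = 218°
triadic ↓ −120°: 218 − 120 = 98°
complement +180°: 98 + 180 = 278°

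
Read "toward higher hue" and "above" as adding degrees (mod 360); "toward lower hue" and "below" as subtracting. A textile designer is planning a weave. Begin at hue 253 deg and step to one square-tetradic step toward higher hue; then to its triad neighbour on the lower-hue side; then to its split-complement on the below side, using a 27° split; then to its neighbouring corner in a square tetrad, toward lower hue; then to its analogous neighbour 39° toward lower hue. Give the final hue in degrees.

square ↑ +90°: 253 + 90 = 343°
triadic ↓ −120°: 343 − 120 = 223°
split-comp 27° ↓ +153°: 223 + 153 = 376 → 376 − 360 = 16°
square ↓ −90°: 16 − 90 = -74 → -74 + 360 = 286°
analog 39° ↓ −39°: 286 − 39 = 247°

247°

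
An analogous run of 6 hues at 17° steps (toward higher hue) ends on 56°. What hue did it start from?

331°

5 steps of 17° (toward higher hue) give a net shift of +85°.
Start = end − shift: 56 − 85 = -29 → -29 + 360 = 331°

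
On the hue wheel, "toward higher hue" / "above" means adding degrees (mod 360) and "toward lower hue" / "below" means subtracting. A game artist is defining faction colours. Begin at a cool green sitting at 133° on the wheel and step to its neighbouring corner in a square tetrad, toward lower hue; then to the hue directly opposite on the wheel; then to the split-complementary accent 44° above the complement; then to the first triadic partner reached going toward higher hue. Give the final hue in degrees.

207°

−90° (square ↓): 133 − 90 = 43°
+180° (complement): 43 + 180 = 223°
+224° (split-comp 44° ↑): 223 + 224 = 447 → 447 − 360 = 87°
+120° (triadic ↑): 87 + 120 = 207°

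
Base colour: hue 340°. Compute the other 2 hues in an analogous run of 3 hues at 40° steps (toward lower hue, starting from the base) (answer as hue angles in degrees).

300° and 260°

340 − 40 = 300°
340 − 80 = 260°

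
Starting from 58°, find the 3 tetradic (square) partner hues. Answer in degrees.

A square tetradic scheme places four hues every 90°.
58 + 90 = 148°
58 + 180 = 238°
58 + 270 = 328°

148°, 238°, 328°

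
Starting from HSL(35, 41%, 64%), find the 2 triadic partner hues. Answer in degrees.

A triad places three hues 120° apart.
35 + 120 = 155°
35 + 240 = 275°

155° and 275°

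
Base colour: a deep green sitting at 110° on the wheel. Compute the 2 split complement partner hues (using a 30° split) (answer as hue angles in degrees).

Split-complementary hues sit 30° either side of the complement.
Complement of 110°: 110 + 180 = 290°
290 − 30 = 260°
290 + 30 = 320°

260° and 320°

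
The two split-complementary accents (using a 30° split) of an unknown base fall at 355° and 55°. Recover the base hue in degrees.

205°

The accents sit 30° either side of the complement, so the complement is their short-arc midpoint on the wheel.
Short-arc midpoint of 355° and 55°: 25°.
Base is 180° from the complement: 25 − 180 = -155 → -155 + 360 = 205°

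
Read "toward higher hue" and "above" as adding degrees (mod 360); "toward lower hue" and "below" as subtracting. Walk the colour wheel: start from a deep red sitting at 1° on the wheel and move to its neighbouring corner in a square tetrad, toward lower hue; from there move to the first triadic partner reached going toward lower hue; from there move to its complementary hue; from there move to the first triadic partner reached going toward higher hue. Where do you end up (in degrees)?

square ↓ −90°: 1 − 90 = -89 → -89 + 360 = 271°
triadic ↓ −120°: 271 − 120 = 151°
complement +180°: 151 + 180 = 331°
triadic ↑ +120°: 331 + 120 = 451 → 451 − 360 = 91°

91°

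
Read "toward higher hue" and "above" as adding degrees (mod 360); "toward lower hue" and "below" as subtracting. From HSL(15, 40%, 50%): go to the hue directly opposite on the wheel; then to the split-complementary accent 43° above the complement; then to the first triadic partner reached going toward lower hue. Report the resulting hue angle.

+180° (complement): 15 + 180 = 195°
+223° (split-comp 43° ↑): 195 + 223 = 418 → 418 − 360 = 58°
−120° (triadic ↓): 58 − 120 = -62 → -62 + 360 = 298°

298°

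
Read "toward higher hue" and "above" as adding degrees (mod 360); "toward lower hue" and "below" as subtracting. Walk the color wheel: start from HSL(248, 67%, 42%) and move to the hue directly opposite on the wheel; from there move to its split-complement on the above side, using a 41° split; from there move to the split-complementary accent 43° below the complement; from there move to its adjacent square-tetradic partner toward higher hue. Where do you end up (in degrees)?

complement +180°: 248 + 180 = 428 → 428 − 360 = 68°
split-comp 41° ↑ +221°: 68 + 221 = 289°
split-comp 43° ↓ +137°: 289 + 137 = 426 → 426 − 360 = 66°
square ↑ +90°: 66 + 90 = 156°

156°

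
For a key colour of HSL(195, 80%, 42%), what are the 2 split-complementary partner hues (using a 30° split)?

Complement of 195 deg: 195 + 180 = 375 → 375 − 360 = 15°
15 − 30 = -15 → -15 + 360 = 345°
15 + 30 = 45°

345° and 45°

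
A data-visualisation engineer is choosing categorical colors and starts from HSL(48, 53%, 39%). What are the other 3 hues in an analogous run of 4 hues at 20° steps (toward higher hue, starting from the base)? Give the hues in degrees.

48 + 20 = 68°
48 + 40 = 88°
48 + 60 = 108°

68°, 88°, 108°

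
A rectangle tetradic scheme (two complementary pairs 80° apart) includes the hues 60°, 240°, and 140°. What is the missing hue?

320°

A rectangular tetradic uses two complementary pairs 80° apart: offsets 0°, 80°, 180°, 260°.
Among {60°, 140°, 240°}, 240° and 60° are a 180° pair.
The remaining hue 140° needs its own complement: 140 + 180 = 320°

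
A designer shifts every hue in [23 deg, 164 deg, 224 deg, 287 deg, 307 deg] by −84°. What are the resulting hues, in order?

299°, 80°, 140°, 203°, 223°

23 − 84 = -61 → -61 + 360 = 299°
164 − 84 = 80°
224 − 84 = 140°
287 − 84 = 203°
307 − 84 = 223°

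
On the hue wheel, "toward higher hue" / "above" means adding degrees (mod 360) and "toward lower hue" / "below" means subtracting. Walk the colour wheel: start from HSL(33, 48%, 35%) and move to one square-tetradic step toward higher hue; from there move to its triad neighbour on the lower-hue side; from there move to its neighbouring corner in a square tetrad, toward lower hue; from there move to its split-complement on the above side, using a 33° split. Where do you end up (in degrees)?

+90° (square ↑): 33 + 90 = 123°
−120° (triadic ↓): 123 − 120 = 3°
−90° (square ↓): 3 − 90 = -87 → -87 + 360 = 273°
+213° (split-comp 33° ↑): 273 + 213 = 486 → 486 − 360 = 126°

126°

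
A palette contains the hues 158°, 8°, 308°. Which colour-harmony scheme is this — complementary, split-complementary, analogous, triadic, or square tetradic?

Sort the hues: 8°, 158°, 308°.
Successive gaps around the wheel: 150°, 150°, 60°.
Two 150° gaps and one 60° gap — a base hue opposite a pair of accents 30° either side of its complement — is the split-complementary pattern.

split-complementary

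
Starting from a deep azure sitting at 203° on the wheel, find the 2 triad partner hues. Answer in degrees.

323° and 83°

A triad places three hues 120° apart.
203 + 120 = 323°
203 + 240 = 443 → 443 − 360 = 83°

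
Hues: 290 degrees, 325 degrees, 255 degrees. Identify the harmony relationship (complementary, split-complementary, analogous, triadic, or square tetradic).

Sort the hues: 255°, 290°, 325°.
Successive gaps around the wheel: 35°, 35°, 290°.
A run of hues at equal small steps (35°) with one large closing gap is an analogous group.

analogous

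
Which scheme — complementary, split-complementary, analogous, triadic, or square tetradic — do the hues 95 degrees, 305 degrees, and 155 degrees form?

Sort the hues: 95°, 155°, 305°.
Successive gaps around the wheel: 60°, 150°, 150°.
Two 150° gaps and one 60° gap — a base hue opposite a pair of accents 30° either side of its complement — is the split-complementary pattern.

split-complementary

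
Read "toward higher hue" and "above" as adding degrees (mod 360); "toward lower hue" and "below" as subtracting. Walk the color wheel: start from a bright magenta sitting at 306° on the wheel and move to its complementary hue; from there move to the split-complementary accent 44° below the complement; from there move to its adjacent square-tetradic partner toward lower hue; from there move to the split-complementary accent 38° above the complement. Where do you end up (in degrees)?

+180° (complement): 306 + 180 = 486 → 486 − 360 = 126°
+136° (split-comp 44° ↓): 126 + 136 = 262°
−90° (square ↓): 262 − 90 = 172°
+218° (split-comp 38° ↑): 172 + 218 = 390 → 390 − 360 = 30°

30°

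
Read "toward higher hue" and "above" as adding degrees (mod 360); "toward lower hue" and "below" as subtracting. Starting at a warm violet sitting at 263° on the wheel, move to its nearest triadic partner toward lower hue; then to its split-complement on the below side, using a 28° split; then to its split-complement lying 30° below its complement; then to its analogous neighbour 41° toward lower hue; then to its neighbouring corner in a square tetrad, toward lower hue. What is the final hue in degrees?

314°

−120° (triadic ↓): 263 − 120 = 143°
+152° (split-comp 28° ↓): 143 + 152 = 295°
+150° (split-comp 30° ↓): 295 + 150 = 445 → 445 − 360 = 85°
−41° (analog 41° ↓): 85 − 41 = 44°
−90° (square ↓): 44 − 90 = -46 → -46 + 360 = 314°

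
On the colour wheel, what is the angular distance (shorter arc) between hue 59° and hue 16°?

|59 − 16| = 43.
43 ≤ 180, so the shorter arc is 43°.

43°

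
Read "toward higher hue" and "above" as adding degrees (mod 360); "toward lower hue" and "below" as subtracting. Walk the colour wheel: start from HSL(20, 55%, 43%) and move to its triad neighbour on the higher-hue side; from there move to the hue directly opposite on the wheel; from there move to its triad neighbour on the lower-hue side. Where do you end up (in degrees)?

20 + 120 = 140°   (triadic ↑)
140 + 180 = 320°   (complement)
320 − 120 = 200°   (triadic ↓)

200°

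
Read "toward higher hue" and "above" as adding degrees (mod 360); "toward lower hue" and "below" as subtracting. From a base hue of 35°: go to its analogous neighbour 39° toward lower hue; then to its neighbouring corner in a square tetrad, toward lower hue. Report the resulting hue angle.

266°

35 − 39 = -4 → -4 + 360 = 356°   (analog 39° ↓)
356 − 90 = 266°   (square ↓)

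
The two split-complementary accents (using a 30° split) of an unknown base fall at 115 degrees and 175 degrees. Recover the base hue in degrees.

The accents sit 30° either side of the complement, so the complement is their short-arc midpoint on the wheel.
Short-arc midpoint of 115° and 175°: 145°.
Base is 180° from the complement: 145 − 180 = -35 → -35 + 360 = 325°

325°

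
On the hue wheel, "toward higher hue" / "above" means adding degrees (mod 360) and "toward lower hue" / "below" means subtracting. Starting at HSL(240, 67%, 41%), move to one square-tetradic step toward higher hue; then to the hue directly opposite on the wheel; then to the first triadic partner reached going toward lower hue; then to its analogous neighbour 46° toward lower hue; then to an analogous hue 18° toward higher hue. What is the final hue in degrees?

+90° (square ↑): 240 + 90 = 330°
+180° (complement): 330 + 180 = 510 → 510 − 360 = 150°
−120° (triadic ↓): 150 − 120 = 30°
−46° (analog 46° ↓): 30 − 46 = -16 → -16 + 360 = 344°
+18° (analog 18° ↑): 344 + 18 = 362 → 362 − 360 = 2°

2°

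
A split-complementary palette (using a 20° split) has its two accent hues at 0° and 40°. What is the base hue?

200°

The accents sit 20° either side of the complement, so the complement is their short-arc midpoint on the wheel.
Short-arc midpoint of 0° and 40°: 20°.
Base is 180° from the complement: 20 − 180 = -160 → -160 + 360 = 200°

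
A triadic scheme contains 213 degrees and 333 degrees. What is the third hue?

93°

A triad spaces three hues 120° apart.
The full set is {93°, 213°, 333°}.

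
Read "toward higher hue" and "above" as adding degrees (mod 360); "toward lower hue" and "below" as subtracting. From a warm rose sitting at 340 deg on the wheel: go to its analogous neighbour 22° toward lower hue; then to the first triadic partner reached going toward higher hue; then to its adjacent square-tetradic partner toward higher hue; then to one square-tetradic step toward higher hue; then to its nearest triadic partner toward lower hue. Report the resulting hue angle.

−22° (analog 22° ↓): 340 − 22 = 318°
+120° (triadic ↑): 318 + 120 = 438 → 438 − 360 = 78°
+90° (square ↑): 78 + 90 = 168°
+90° (square ↑): 168 + 90 = 258°
−120° (triadic ↓): 258 − 120 = 138°

138°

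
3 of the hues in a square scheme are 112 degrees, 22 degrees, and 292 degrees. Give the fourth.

A square tetradic scheme places four hues every 90°.
The full set through 22° is {22°, 112°, 202°, 292°}.
Given {22°, 112°, 292°}, the missing hue is 202°.

202°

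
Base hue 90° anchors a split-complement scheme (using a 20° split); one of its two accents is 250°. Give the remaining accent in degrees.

Split-complementary hues sit 20° either side of the complement.
Complement of the base 90°: 90 + 180 = 270°
The given accent 250° is 20° one side of 270°; the other accent sits 20° the other side: 270 + 20 = 290°

290°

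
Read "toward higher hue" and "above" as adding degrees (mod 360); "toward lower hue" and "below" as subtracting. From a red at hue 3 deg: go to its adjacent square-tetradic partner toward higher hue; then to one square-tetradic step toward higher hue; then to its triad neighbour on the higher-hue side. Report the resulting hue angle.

303°

+90° (square ↑): 3 + 90 = 93°
+90° (square ↑): 93 + 90 = 183°
+120° (triadic ↑): 183 + 120 = 303°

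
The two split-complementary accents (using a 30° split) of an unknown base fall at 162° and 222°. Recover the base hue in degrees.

12°

The accents sit 30° either side of the complement, so the complement is their short-arc midpoint on the wheel.
Short-arc midpoint of 162° and 222°: 192°.
Base is 180° from the complement: 192 − 180 = 12°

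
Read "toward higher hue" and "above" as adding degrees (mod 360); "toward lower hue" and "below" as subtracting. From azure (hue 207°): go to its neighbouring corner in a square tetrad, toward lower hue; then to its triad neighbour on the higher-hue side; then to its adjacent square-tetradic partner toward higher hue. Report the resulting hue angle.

207 − 90 = 117°   (square ↓)
117 + 120 = 237°   (triadic ↑)
237 + 90 = 327°   (square ↑)

327°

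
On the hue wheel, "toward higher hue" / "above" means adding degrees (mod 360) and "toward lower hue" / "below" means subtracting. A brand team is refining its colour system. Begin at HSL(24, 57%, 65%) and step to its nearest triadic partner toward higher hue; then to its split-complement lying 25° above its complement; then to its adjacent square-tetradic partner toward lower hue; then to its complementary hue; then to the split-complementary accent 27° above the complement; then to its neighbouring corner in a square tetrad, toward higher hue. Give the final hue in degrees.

16°

+120° (triadic ↑): 24 + 120 = 144°
+205° (split-comp 25° ↑): 144 + 205 = 349°
−90° (square ↓): 349 − 90 = 259°
+180° (complement): 259 + 180 = 439 → 439 − 360 = 79°
+207° (split-comp 27° ↑): 79 + 207 = 286°
+90° (square ↑): 286 + 90 = 376 → 376 − 360 = 16°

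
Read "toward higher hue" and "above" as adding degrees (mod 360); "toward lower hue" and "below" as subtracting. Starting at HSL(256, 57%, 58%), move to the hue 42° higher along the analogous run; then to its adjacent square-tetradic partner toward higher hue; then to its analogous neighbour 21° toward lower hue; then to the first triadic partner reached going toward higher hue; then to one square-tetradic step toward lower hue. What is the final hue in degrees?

37°

analog 42° ↑ +42°: 256 + 42 = 298°
square ↑ +90°: 298 + 90 = 388 → 388 − 360 = 28°
analog 21° ↓ −21°: 28 − 21 = 7°
triadic ↑ +120°: 7 + 120 = 127°
square ↓ −90°: 127 − 90 = 37°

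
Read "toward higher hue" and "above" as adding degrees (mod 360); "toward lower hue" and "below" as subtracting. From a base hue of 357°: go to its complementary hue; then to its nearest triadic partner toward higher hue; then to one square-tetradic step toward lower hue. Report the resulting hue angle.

complement +180°: 357 + 180 = 537 → 537 − 360 = 177°
triadic ↑ +120°: 177 + 120 = 297°
square ↓ −90°: 297 − 90 = 207°

207°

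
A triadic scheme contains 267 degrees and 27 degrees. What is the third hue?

A triad spaces three hues 120° apart.
The full set is {27°, 147°, 267°}.

147°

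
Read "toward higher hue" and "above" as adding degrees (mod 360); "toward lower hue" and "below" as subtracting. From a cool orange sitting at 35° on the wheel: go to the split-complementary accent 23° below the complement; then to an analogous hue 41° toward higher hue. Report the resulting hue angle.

233°

+157° (split-comp 23° ↓): 35 + 157 = 192°
+41° (analog 41° ↑): 192 + 41 = 233°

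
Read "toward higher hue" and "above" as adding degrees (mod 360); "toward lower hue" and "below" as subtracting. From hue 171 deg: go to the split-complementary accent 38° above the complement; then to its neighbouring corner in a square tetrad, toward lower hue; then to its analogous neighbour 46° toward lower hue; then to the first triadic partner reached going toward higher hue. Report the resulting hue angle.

13°

171 + 218 = 389 → 389 − 360 = 29°   (split-comp 38° ↑)
29 − 90 = -61 → -61 + 360 = 299°   (square ↓)
299 − 46 = 253°   (analog 46° ↓)
253 + 120 = 373 → 373 − 360 = 13°   (triadic ↑)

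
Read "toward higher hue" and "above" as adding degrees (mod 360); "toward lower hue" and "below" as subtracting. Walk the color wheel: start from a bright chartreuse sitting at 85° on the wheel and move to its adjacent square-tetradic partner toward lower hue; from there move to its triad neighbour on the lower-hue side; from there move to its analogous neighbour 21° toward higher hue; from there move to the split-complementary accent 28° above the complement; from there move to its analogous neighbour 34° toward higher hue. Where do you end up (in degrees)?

85 − 90 = -5 → -5 + 360 = 355°   (square ↓)
355 − 120 = 235°   (triadic ↓)
235 + 21 = 256°   (analog 21° ↑)
256 + 208 = 464 → 464 − 360 = 104°   (split-comp 28° ↑)
104 + 34 = 138°   (analog 34° ↑)

138°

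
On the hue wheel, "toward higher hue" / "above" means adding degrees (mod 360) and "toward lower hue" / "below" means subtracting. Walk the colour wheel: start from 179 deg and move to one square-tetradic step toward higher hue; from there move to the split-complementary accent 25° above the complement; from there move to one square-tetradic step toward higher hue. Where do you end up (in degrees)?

204°

square ↑ +90°: 179 + 90 = 269°
split-comp 25° ↑ +205°: 269 + 205 = 474 → 474 − 360 = 114°
square ↑ +90°: 114 + 90 = 204°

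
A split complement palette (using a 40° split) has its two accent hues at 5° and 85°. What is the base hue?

The accents sit 40° either side of the complement, so the complement is their short-arc midpoint on the wheel.
Short-arc midpoint of 5° and 85°: 45°.
Base is 180° from the complement: 45 − 180 = -135 → -135 + 360 = 225°

225°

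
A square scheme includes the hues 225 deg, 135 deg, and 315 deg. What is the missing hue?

A square tetradic scheme places four hues every 90°.
The full set through 135° is {45°, 135°, 225°, 315°}.
Given {135°, 225°, 315°}, the missing hue is 45°.

45°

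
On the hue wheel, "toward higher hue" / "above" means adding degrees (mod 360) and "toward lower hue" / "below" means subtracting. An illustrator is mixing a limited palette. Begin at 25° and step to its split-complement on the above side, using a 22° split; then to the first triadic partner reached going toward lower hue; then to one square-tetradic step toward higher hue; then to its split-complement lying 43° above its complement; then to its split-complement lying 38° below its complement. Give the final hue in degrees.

25 + 202 = 227°   (split-comp 22° ↑)
227 − 120 = 107°   (triadic ↓)
107 + 90 = 197°   (square ↑)
197 + 223 = 420 → 420 − 360 = 60°   (split-comp 43° ↑)
60 + 142 = 202°   (split-comp 38° ↓)

202°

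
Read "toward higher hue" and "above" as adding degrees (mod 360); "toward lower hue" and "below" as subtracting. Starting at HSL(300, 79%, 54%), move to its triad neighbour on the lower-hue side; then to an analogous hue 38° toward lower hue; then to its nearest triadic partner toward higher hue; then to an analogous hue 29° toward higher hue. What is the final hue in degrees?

−120° (triadic ↓): 300 − 120 = 180°
−38° (analog 38° ↓): 180 − 38 = 142°
+120° (triadic ↑): 142 + 120 = 262°
+29° (analog 29° ↑): 262 + 29 = 291°

291°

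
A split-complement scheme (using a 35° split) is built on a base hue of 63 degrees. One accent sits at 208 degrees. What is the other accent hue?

278°

Split-complementary hues sit 35° either side of the complement.
Complement of the base 63°: 63 + 180 = 243°
The given accent 208° is 35° one side of 243°; the other accent sits 35° the other side: 243 + 35 = 278°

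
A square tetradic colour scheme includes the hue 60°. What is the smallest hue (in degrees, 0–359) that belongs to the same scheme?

60°

A square tetradic scheme places four hues every 90°.
The full set through 60° is {60°, 150°, 240°, 330°}.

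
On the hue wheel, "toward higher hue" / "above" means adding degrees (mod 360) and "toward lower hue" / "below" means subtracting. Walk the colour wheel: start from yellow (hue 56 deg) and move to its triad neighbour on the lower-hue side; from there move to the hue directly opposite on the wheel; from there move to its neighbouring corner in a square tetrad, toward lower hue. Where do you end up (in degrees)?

26°

−120° (triadic ↓): 56 − 120 = -64 → -64 + 360 = 296°
+180° (complement): 296 + 180 = 476 → 476 − 360 = 116°
−90° (square ↓): 116 − 90 = 26°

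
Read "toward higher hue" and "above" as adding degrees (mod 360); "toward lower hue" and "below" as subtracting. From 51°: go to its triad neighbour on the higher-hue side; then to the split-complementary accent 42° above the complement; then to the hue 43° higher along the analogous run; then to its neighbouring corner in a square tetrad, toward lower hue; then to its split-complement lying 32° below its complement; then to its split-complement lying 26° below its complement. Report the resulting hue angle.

+120° (triadic ↑): 51 + 120 = 171°
+222° (split-comp 42° ↑): 171 + 222 = 393 → 393 − 360 = 33°
+43° (analog 43° ↑): 33 + 43 = 76°
−90° (square ↓): 76 − 90 = -14 → -14 + 360 = 346°
+148° (split-comp 32° ↓): 346 + 148 = 494 → 494 − 360 = 134°
+154° (split-comp 26° ↓): 134 + 154 = 288°

288°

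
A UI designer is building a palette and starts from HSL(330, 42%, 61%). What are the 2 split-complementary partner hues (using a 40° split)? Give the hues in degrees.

110° and 190°

Complement of 330°: 330 + 180 = 510 → 510 − 360 = 150°
150 − 40 = 110°
150 + 40 = 190°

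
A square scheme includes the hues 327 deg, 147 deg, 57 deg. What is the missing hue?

A square tetradic scheme places four hues every 90°.
The full set through 57° is {57°, 147°, 237°, 327°}.
Given {57°, 147°, 327°}, the missing hue is 237°.

237°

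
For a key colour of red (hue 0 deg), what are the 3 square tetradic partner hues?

90°, 180°, and 270°

A square tetradic scheme places four hues every 90°.
0 + 90 = 90°
0 + 180 = 180°
0 + 270 = 270°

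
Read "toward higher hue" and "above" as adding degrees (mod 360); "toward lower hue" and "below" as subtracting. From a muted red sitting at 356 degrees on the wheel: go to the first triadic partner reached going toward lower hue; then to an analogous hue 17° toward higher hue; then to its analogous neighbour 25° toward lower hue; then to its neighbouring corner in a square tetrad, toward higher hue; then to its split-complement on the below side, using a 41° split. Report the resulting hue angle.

97°

−120° (triadic ↓): 356 − 120 = 236°
+17° (analog 17° ↑): 236 + 17 = 253°
−25° (analog 25° ↓): 253 − 25 = 228°
+90° (square ↑): 228 + 90 = 318°
+139° (split-comp 41° ↓): 318 + 139 = 457 → 457 − 360 = 97°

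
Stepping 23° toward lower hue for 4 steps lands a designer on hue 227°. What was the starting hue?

319°

4 steps of 23° (toward lower hue) give a net shift of −92°.
Start = end − shift: 227 + 92 = 319°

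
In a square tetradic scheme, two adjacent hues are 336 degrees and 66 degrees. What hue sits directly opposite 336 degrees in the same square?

156°

A square tetradic scheme places four hues 90° apart; opposite corners are 180° apart.
336 + 180 = 516 → 516 − 360 = 156°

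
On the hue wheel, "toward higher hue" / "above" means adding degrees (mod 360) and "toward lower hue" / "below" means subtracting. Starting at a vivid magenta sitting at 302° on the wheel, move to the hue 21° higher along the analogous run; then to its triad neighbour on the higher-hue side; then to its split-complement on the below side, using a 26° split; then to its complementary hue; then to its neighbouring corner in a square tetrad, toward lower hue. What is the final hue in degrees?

302 + 21 = 323°   (analog 21° ↑)
323 + 120 = 443 → 443 − 360 = 83°   (triadic ↑)
83 + 154 = 237°   (split-comp 26° ↓)
237 + 180 = 417 → 417 − 360 = 57°   (complement)
57 − 90 = -33 → -33 + 360 = 327°   (square ↓)

327°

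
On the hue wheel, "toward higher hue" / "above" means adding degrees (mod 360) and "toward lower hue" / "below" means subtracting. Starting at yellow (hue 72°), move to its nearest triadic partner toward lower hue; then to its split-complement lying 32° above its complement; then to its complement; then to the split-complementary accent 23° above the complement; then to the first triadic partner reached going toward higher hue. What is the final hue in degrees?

307°

−120° (triadic ↓): 72 − 120 = -48 → -48 + 360 = 312°
+212° (split-comp 32° ↑): 312 + 212 = 524 → 524 − 360 = 164°
+180° (complement): 164 + 180 = 344°
+203° (split-comp 23° ↑): 344 + 203 = 547 → 547 − 360 = 187°
+120° (triadic ↑): 187 + 120 = 307°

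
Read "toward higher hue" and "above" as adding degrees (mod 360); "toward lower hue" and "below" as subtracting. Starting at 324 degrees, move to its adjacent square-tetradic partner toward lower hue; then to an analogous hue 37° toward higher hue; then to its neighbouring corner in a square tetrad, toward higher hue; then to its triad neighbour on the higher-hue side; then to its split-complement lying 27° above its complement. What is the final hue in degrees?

324 − 90 = 234°   (square ↓)
234 + 37 = 271°   (analog 37° ↑)
271 + 90 = 361 → 361 − 360 = 1°   (square ↑)
1 + 120 = 121°   (triadic ↑)
121 + 207 = 328°   (split-comp 27° ↑)

328°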